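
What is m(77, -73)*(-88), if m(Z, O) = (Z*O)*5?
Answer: 2473240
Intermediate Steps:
m(Z, O) = 5*O*Z (m(Z, O) = (O*Z)*5 = 5*O*Z)
m(77, -73)*(-88) = (5*(-73)*77)*(-88) = -28105*(-88) = 2473240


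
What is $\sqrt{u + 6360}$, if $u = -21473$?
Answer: $i \sqrt{15113} \approx 122.93 i$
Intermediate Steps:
$\sqrt{u + 6360} = \sqrt{-21473 + 6360} = \sqrt{-15113} = i \sqrt{15113}$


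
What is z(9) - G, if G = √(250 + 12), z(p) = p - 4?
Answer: 5 - √262 ≈ -11.186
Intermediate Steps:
z(p) = -4 + p
G = √262 ≈ 16.186
z(9) - G = (-4 + 9) - √262 = 5 - √262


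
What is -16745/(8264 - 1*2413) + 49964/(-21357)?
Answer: -649962329/124959807 ≈ -5.2014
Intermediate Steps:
-16745/(8264 - 1*2413) + 49964/(-21357) = -16745/(8264 - 2413) + 49964*(-1/21357) = -16745/5851 - 49964/21357 = -649962329/124959807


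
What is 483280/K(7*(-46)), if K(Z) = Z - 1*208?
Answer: -48328/53 ≈ -911.85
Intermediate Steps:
K(Z) = -208 + Z (K(Z) = Z - 208 = -208 + Z)
483280/K(7*(-46)) = 483280/(-208 + 7*(-46)) = 483280/(-208 - 322) = 483280/(-530) = 483280*(-1/530) = -48328/53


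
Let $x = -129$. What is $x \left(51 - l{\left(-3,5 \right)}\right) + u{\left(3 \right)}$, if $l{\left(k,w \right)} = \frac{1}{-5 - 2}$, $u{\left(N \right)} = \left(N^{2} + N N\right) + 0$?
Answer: $- \frac{46056}{7} \approx -6579.4$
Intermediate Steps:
$u{\left(N \right)} = 2 N^{2}$ ($u{\left(N \right)} = \left(N^{2} + N^{2}\right) + 0 = 2 N^{2} + 0 = 2 N^{2}$)
$l{\left(k,w \right)} = - \frac{1}{7}$ ($l{\left(k,w \right)} = \frac{1}{-7} = - \frac{1}{7}$)
$x \left(51 - l{\left(-3,5 \right)}\right) + u{\left(3 \right)} = - 129 \left(51 - - \frac{1}{7}\right) + 2 \cdot 3^{2} = - 129 \left(51 + \frac{1}{7}\right) + 2 \cdot 9 = \left(-129\right) \frac{358}{7} + 18 = - \frac{46182}{7} + 18 = - \frac{46056}{7}$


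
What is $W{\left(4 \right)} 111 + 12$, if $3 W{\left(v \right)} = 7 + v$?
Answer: $419$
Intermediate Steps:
$W{\left(v \right)} = \frac{7}{3} + \frac{v}{3}$ ($W{\left(v \right)} = \frac{7 + v}{3} = \frac{7}{3} + \frac{v}{3}$)
$W{\left(4 \right)} 111 + 12 = \left(\frac{7}{3} + \frac{1}{3} \cdot 4\right) 111 + 12 = \left(\frac{7}{3} + \frac{4}{3}\right) 111 + 12 = \frac{11}{3} \cdot 111 + 12 = 407 + 12 = 419$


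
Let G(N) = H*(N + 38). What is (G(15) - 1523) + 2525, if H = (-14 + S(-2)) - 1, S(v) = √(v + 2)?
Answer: 207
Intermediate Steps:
S(v) = √(2 + v)
H = -15 (H = (-14 + √(2 - 2)) - 1 = (-14 + √0) - 1 = (-14 + 0) - 1 = -14 - 1 = -15)
G(N) = -570 - 15*N (G(N) = -15*(N + 38) = -15*(38 + N) = -570 - 15*N)
(G(15) - 1523) + 2525 = ((-570 - 15*15) - 1523) + 2525 = ((-570 - 225) - 1523) + 2525 = (-795 - 1523) + 2525 = -2318 + 2525 = 207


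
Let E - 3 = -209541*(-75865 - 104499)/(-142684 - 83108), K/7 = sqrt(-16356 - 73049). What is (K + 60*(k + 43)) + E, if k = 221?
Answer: -2851369189/18816 + 7*I*sqrt(89405) ≈ -1.5154e+5 + 2093.0*I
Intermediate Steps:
K = 7*I*sqrt(89405) (K = 7*sqrt(-16356 - 73049) = 7*sqrt(-89405) = 7*(I*sqrt(89405)) = 7*I*sqrt(89405) ≈ 2093.0*I)
E = -3149414629/18816 (E = 3 - 209541*(-75865 - 104499)/(-142684 - 83108) = 3 - 209541/((-225792/(-180364))) = 3 - 209541/((-225792*(-1/180364))) = 3 - 209541/56448/45091 = 3 - 209541*45091/56448 = 3 - 3149471077/18816 = -3149414629/18816 ≈ -1.6738e+5)
(K + 60*(k + 43)) + E = (7*I*sqrt(89405) + 60*(221 + 43)) - 3149414629/18816 = (7*I*sqrt(89405) + 60*264) - 3149414629/18816 = (7*I*sqrt(89405) + 15840) - 3149414629/18816 = (15840 + 7*I*sqrt(89405)) - 3149414629/18816 = -2851369189/18816 + 7*I*sqrt(89405)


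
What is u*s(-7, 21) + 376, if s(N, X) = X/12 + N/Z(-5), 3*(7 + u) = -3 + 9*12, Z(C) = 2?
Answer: 327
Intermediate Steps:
u = 28 (u = -7 + (-3 + 9*12)/3 = -7 + (-3 + 108)/3 = -7 + (⅓)*105 = -7 + 35 = 28)
s(N, X) = N/2 + X/12 (s(N, X) = X/12 + N/2 = N/2 + X/12)
u*s(-7, 21) + 376 = 28*((½)*(-7) + (1/12)*21) + 376 = 28*(-7/2 + 7/4) + 376 = 28*(-7/4) + 376 = -49 + 376 = 327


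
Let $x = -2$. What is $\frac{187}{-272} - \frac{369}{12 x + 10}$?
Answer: $\frac{2875}{112} \approx 25.67$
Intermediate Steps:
$\frac{187}{-272} - \frac{369}{12 x + 10} = \frac{187}{-272} - \frac{369}{12 \left(-2\right) + 10} = 187 \left(- \frac{1}{272}\right) - \frac{369}{-24 + 10} = - \frac{11}{16} - \frac{369}{-14} = - \frac{11}{16} - - \frac{369}{14} = - \frac{11}{16} + \frac{369}{14} = \frac{2875}{112}$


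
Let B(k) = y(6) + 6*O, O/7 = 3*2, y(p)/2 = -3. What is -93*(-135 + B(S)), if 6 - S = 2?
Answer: -10323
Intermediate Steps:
y(p) = -6 (y(p) = 2*(-3) = -6)
O = 42 (O = 7*(3*2) = 7*6 = 42)
S = 4 (S = 6 - 1*2 = 6 - 2 = 4)
B(k) = 246 (B(k) = -6 + 6*42 = -6 + 252 = 246)
-93*(-135 + B(S)) = -93*(-135 + 246) = -93*111 = -10323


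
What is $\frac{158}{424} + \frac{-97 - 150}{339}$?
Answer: $- \frac{25583}{71868} \approx -0.35597$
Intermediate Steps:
$\frac{158}{424} + \frac{-97 - 150}{339} = 158 \cdot \frac{1}{424} - \frac{247}{339} = \frac{79}{212} - \frac{247}{339} = - \frac{25583}{71868}$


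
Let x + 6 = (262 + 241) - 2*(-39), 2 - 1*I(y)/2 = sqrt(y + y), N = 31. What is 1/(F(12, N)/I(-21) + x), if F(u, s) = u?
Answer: 13231/7611293 - 3*I*sqrt(42)/7611293 ≈ 0.0017383 - 2.5544e-6*I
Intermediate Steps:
I(y) = 4 - 2*sqrt(2)*sqrt(y) (I(y) = 4 - 2*sqrt(y + y) = 4 - 2*sqrt(2)*sqrt(y))
x = 575 (x = -6 + ((262 + 241) - 2*(-39)) = -6 + (503 + 78) = -6 + 581 = 575)
1/(F(12, N)/I(-21) + x) = 1/(12/(4 - 2*sqrt(2)*sqrt(-21)) + 575) = 1/(12/(4 - 2*sqrt(2)*I*sqrt(21)) + 575) = 1/(12/(4 - 2*I*sqrt(42)) + 575) = 1/(575 + 12/(4 - 2*I*sqrt(42)))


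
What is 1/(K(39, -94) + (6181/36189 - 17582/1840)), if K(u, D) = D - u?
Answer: -33293880/4740537019 ≈ -0.0070232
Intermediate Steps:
1/(K(39, -94) + (6181/36189 - 17582/1840)) = 1/((-94 - 1*39) + (6181/36189 - 17582/1840)) = 1/((-94 - 39) + (6181*(1/36189) - 17582*1/1840)) = 1/(-133 + (6181/36189 - 8791/920)) = 1/(-133 - 312450979/33293880) = 1/(-4740537019/33293880) = -33293880/4740537019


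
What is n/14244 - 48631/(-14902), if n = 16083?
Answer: 155394805/35377348 ≈ 4.3925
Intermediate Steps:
n/14244 - 48631/(-14902) = 16083/14244 - 48631/(-14902) = 16083*(1/14244) - 48631*(-1/14902) = 5361/4748 + 48631/14902 = 155394805/35377348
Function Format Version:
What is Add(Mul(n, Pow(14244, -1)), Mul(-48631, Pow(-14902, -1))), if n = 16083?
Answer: Rational(155394805, 35377348) ≈ 4.3925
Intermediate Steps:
Add(Mul(n, Pow(14244, -1)), Mul(-48631, Pow(-14902, -1))) = Add(Mul(16083, Pow(14244, -1)), Mul(-48631, Pow(-14902, -1))) = Add(Mul(16083, Rational(1, 14244)), Mul(-48631, Rational(-1, 14902))) = Add(Rational(5361, 4748), Rational(48631, 14902)) = Rational(155394805, 35377348)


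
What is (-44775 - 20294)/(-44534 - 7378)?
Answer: 65069/51912 ≈ 1.2534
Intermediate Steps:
(-44775 - 20294)/(-44534 - 7378) = -65069/(-51912) = -65069*(-1/51912) = 65069/51912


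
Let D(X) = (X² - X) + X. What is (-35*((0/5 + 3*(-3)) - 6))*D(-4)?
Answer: 8400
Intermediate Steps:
D(X) = X²
(-35*((0/5 + 3*(-3)) - 6))*D(-4) = -35*((0/5 + 3*(-3)) - 6)*(-4)² = -35*((0*(⅕) - 9) - 6)*16 = -35*((0 - 9) - 6)*16 = -35*(-9 - 6)*16 = -35*(-15)*16 = 525*16 = 8400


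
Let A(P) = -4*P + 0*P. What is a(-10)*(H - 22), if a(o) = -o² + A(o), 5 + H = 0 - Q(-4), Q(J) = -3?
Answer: 1440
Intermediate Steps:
H = -2 (H = -5 + (0 - 1*(-3)) = -5 + (0 + 3) = -5 + 3 = -2)
A(P) = -4*P (A(P) = -4*P + 0 = -4*P)
a(o) = -o² - 4*o
a(-10)*(H - 22) = (-10*(-4 - 1*(-10)))*(-2 - 22) = -10*(-4 + 10)*(-24) = -10*6*(-24) = -60*(-24) = 1440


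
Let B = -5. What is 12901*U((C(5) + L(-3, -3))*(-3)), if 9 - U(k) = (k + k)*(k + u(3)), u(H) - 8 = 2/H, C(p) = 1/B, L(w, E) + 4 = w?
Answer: -418805163/25 ≈ -1.6752e+7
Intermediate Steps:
L(w, E) = -4 + w
C(p) = -1/5 (C(p) = 1/(-5) = -1/5)
u(H) = 8 + 2/H
U(k) = 9 - 2*k*(26/3 + k) (U(k) = 9 - (k + k)*(k + (8 + 2/3)) = 9 - 2*k*(k + (8 + 2*(1/3))) = 9 - 2*k*(k + (8 + 2/3)) = 9 - 2*k*(k + 26/3) = 9 - 2*k*(26/3 + k))
12901*U((C(5) + L(-3, -3))*(-3)) = 12901*(9 - 2*9*(-1/5 + (-4 - 3))**2 - 52*(-1/5 + (-4 - 3))*(-3)/3) = 12901*(9 - 2*9*(-1/5 - 7)**2 - 52*(-1/5 - 7)*(-3)/3) = 12901*(9 - 2*(-36/5*(-3))**2 - (-624)*(-3)/5) = 12901*(9 - 2*(108/5)**2 - 52/3*108/5) = 12901*(9 - 2*11664/25 - 1872/5) = 12901*(9 - 23328/25 - 1872/5) = 12901*(-32463/25) = -418805163/25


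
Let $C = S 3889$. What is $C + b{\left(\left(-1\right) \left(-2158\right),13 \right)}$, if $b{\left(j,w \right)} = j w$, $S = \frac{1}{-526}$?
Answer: $\frac{14752515}{526} \approx 28047.0$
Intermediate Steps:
$S = - \frac{1}{526} \approx -0.0019011$
$C = - \frac{3889}{526}$ ($C = \left(- \frac{1}{526}\right) 3889 = - \frac{3889}{526} \approx -7.3935$)
$C + b{\left(\left(-1\right) \left(-2158\right),13 \right)} = - \frac{3889}{526} + \left(-1\right) \left(-2158\right) 13 = - \frac{3889}{526} + 2158 \cdot 13 = - \frac{3889}{526} + 28054 = \frac{14752515}{526}$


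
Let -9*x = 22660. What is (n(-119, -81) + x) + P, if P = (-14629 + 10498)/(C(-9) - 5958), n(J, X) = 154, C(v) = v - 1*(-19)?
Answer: -126500573/53532 ≈ -2363.1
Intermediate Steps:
C(v) = 19 + v (C(v) = v + 19 = 19 + v)
x = -22660/9 (x = -⅑*22660 = -22660/9 ≈ -2517.8)
P = 4131/5948 (P = (-14629 + 10498)/((19 - 9) - 5958) = -4131/(10 - 5958) = -4131/(-5948) = -4131*(-1/5948) = 4131/5948 ≈ 0.69452)
(n(-119, -81) + x) + P = (154 - 22660/9) + 4131/5948 = -21274/9 + 4131/5948 = -126500573/53532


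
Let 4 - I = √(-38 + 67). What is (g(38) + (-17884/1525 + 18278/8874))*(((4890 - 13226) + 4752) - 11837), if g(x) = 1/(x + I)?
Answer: 349161288594601/2347949475 - 15421*√29/1735 ≈ 1.4866e+5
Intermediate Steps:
I = 4 - √29 (I = 4 - √(-38 + 67) = 4 - √29 ≈ -1.3852)
g(x) = 1/(4 + x - √29) (g(x) = 1/(x + (4 - √29)) = 1/(4 + x - √29))
(g(38) + (-17884/1525 + 18278/8874))*(((4890 - 13226) + 4752) - 11837) = (1/(4 + 38 - √29) + (-17884/1525 + 18278/8874))*(((4890 - 13226) + 4752) - 11837) = (1/(42 - √29) + (-17884*1/1525 + 18278*(1/8874)))*((-8336 + 4752) - 11837) = (1/(42 - √29) + (-17884/1525 + 9139/4437))*(-3584 - 11837) = (1/(42 - √29) - 65414333/6766425)*(-15421) = (-65414333/6766425 + 1/(42 - √29))*(-15421) = 1008754429193/6766425 - 15421/(42 - √29)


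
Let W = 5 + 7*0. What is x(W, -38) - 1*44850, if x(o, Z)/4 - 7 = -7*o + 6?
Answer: -44938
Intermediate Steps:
W = 5 (W = 5 + 0 = 5)
x(o, Z) = 52 - 28*o (x(o, Z) = 28 + 4*(-7*o + 6) = 28 + 4*(6 - 7*o) = 28 + (24 - 28*o) = 52 - 28*o)
x(W, -38) - 1*44850 = (52 - 28*5) - 1*44850 = (52 - 140) - 44850 = -88 - 44850 = -44938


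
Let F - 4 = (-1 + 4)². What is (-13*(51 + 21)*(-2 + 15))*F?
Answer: -158184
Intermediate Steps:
F = 13 (F = 4 + (-1 + 4)² = 4 + 3² = 4 + 9 = 13)
(-13*(51 + 21)*(-2 + 15))*F = -13*(51 + 21)*(-2 + 15)*13 = -936*13*13 = -13*936*13 = -12168*13 = -158184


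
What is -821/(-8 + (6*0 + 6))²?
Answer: -821/4 ≈ -205.25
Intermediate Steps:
-821/(-8 + (6*0 + 6))² = -821/(-8 + (0 + 6))² = -821/(-8 + 6)² = -821/((-2)²) = -821/4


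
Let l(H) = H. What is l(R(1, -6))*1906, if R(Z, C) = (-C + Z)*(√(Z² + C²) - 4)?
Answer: -53368 + 13342*√37 ≈ 27788.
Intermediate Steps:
R(Z, C) = (-4 + √(C² + Z²))*(Z - C) (R(Z, C) = (Z - C)*(√(C² + Z²) - 4) = (Z - C)*(-4 + √(C² + Z²)) = (-4 + √(C² + Z²))*(Z - C))
l(R(1, -6))*1906 = (-4*1 + 4*(-6) + 1*√((-6)² + 1²) - 1*(-6)*√((-6)² + 1²))*1906 = (-4 - 24 + 1*√(36 + 1) - 1*(-6)*√(36 + 1))*1906 = (-4 - 24 + 1*√37 - 1*(-6)*√37)*1906 = (-4 - 24 + √37 + 6*√37)*1906 = (-28 + 7*√37)*1906 = -53368 + 13342*√37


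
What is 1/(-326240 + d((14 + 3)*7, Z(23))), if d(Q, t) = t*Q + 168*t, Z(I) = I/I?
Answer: -1/325953 ≈ -3.0679e-6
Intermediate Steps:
Z(I) = 1
d(Q, t) = 168*t + Q*t (d(Q, t) = Q*t + 168*t = 168*t + Q*t)
1/(-326240 + d((14 + 3)*7, Z(23))) = 1/(-326240 + 1*(168 + (14 + 3)*7)) = 1/(-326240 + 1*(168 + 17*7)) = 1/(-326240 + 1*(168 + 119)) = 1/(-326240 + 1*287) = 1/(-326240 + 287) = 1/(-325953) = -1/325953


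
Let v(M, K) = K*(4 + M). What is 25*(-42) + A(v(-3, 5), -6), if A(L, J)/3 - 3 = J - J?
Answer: -1041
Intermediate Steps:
A(L, J) = 9 (A(L, J) = 9 + 3*(J - J) = 9 + 3*0 = 9 + 0 = 9)
25*(-42) + A(v(-3, 5), -6) = 25*(-42) + 9 = -1050 + 9 = -1041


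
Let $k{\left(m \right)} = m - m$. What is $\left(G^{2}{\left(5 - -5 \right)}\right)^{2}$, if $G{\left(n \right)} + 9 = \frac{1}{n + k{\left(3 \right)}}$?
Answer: $\frac{62742241}{10000} \approx 6274.2$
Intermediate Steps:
$k{\left(m \right)} = 0$
$G{\left(n \right)} = -9 + \frac{1}{n}$ ($G{\left(n \right)} = -9 + \frac{1}{n + 0} = -9 + \frac{1}{n}$)
$\left(G^{2}{\left(5 - -5 \right)}\right)^{2} = \left(\left(-9 + \frac{1}{5 - -5}\right)^{2}\right)^{2} = \left(\left(-9 + \frac{1}{5 + 5}\right)^{2}\right)^{2} = \left(\left(-9 + \frac{1}{10}\right)^{2}\right)^{2} = \left(\left(- \frac{89}{10}\right)^{2}\right)^{2} = \left(\frac{7921}{100}\right)^{2} = \frac{62742241}{10000}$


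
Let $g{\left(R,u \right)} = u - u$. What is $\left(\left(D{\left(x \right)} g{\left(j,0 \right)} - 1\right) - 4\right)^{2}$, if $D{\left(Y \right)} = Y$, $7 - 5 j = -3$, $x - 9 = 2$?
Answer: $25$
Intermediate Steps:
$x = 11$ ($x = 9 + 2 = 11$)
$j = 2$ ($j = \frac{7}{5} - - \frac{3}{5} = \frac{7}{5} + \frac{3}{5} = 2$)
$g{\left(R,u \right)} = 0$
$\left(\left(D{\left(x \right)} g{\left(j,0 \right)} - 1\right) - 4\right)^{2} = \left(\left(11 \cdot 0 - 1\right) - 4\right)^{2} = \left(\left(0 - 1\right) - 4\right)^{2} = \left(-1 - 4\right)^{2} = \left(-5\right)^{2} = 25$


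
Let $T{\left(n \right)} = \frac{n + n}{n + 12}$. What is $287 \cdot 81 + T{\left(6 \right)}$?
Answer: $\frac{69743}{3} \approx 23248.0$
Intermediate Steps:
$T{\left(n \right)} = \frac{2 n}{12 + n}$
$287 \cdot 81 + T{\left(6 \right)} = 287 \cdot 81 + 2 \cdot 6 \frac{1}{12 + 6} = 23247 + 2 \cdot 6 \cdot \frac{1}{18} = 23247 + \frac{2}{3} = \frac{69743}{3}$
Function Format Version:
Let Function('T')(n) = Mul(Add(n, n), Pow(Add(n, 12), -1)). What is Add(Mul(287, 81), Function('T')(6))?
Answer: Rational(69743, 3) ≈ 23248.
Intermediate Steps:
Function('T')(n) = Mul(2, n, Pow(Add(12, n), -1)) (Function('T')(n) = Mul(Mul(2, n), Pow(Add(12, n), -1)) = Mul(2, n, Pow(Add(12, n), -1)))
Add(Mul(287, 81), Function('T')(6)) = Add(Mul(287, 81), Mul(2, 6, Pow(Add(12, 6), -1))) = Add(23247, Mul(2, 6, Pow(18, -1))) = Add(23247, Mul(2, 6, Rational(1, 18))) = Add(23247, Rational(2, 3)) = Rational(69743, 3)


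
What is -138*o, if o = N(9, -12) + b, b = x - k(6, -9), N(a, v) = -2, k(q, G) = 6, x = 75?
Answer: -9246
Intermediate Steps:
b = 69 (b = 75 - 1*6 = 75 - 6 = 69)
o = 67 (o = -2 + 69 = 67)
-138*o = -138*67 = -9246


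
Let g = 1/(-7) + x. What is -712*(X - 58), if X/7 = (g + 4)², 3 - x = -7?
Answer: -6410136/7 ≈ -9.1573e+5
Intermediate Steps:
x = 10 (x = 3 - 1*(-7) = 3 + 7 = 10)
g = 69/7 (g = 1/(-7) + 10 = -⅐ + 10 = 69/7 ≈ 9.8571)
X = 9409/7 (X = 7*(69/7 + 4)² = 7*(97/7)² = 7*(9409/49) = 9409/7 ≈ 1344.1)
-712*(X - 58) = -712*(9409/7 - 58) = -712*9003/7 = -6410136/7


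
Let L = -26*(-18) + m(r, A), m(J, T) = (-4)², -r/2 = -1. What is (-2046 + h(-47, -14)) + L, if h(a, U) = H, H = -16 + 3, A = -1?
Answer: -1575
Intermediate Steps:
r = 2 (r = -2*(-1) = 2)
H = -13
h(a, U) = -13
m(J, T) = 16
L = 484 (L = -26*(-18) + 16 = 468 + 16 = 484)
(-2046 + h(-47, -14)) + L = (-2046 - 13) + 484 = -2059 + 484 = -1575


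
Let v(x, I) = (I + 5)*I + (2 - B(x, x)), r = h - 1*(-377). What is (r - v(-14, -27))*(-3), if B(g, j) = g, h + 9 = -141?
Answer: 1149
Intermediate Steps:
h = -150 (h = -9 - 141 = -150)
r = 227 (r = -150 - 1*(-377) = -150 + 377 = 227)
v(x, I) = 2 - x + I*(5 + I) (v(x, I) = (I + 5)*I + (2 - x) = (5 + I)*I + (2 - x) = I*(5 + I) + (2 - x) = 2 - x + I*(5 + I))
(r - v(-14, -27))*(-3) = (227 - (2 + (-27)**2 - 1*(-14) + 5*(-27)))*(-3) = (227 - (2 + 729 + 14 - 135))*(-3) = (227 - 1*610)*(-3) = (227 - 610)*(-3) = -383*(-3) = 1149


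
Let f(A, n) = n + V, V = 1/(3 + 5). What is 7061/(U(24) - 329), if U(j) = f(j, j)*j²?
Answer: 7061/13567 ≈ 0.52045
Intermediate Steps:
V = ⅛ (V = 1/8 = ⅛ ≈ 0.12500)
f(A, n) = ⅛ + n (f(A, n) = n + ⅛ = ⅛ + n)
U(j) = j²*(⅛ + j) (U(j) = (⅛ + j)*j² = j²*(⅛ + j))
7061/(U(24) - 329) = 7061/(24²*(⅛ + 24) - 329) = 7061/(576*(193/8) - 329) = 7061/(13896 - 329) = 7061/13567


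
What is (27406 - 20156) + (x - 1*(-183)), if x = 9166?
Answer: 16599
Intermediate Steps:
(27406 - 20156) + (x - 1*(-183)) = (27406 - 20156) + (9166 - 1*(-183)) = 7250 + (9166 + 183) = 7250 + 9349 = 16599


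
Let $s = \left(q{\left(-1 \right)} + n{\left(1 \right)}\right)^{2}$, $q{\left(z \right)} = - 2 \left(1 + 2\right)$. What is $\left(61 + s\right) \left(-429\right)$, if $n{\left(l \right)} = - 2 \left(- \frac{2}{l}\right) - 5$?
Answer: $-47190$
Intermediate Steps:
$q{\left(z \right)} = -6$ ($q{\left(z \right)} = \left(-2\right) 3 = -6$)
$n{\left(l \right)} = -5 + \frac{4}{l}$ ($n{\left(l \right)} = \frac{4}{l} - 5 = -5 + \frac{4}{l}$)
$s = 49$ ($s = \left(-6 - \left(5 - \frac{4}{1}\right)\right)^{2} = \left(-6 + \left(-5 + 4 \cdot 1\right)\right)^{2} = \left(-6 + \left(-5 + 4\right)\right)^{2} = \left(-6 - 1\right)^{2} = \left(-7\right)^{2} = 49$)
$\left(61 + s\right) \left(-429\right) = \left(61 + 49\right) \left(-429\right) = 110 \left(-429\right) = -47190$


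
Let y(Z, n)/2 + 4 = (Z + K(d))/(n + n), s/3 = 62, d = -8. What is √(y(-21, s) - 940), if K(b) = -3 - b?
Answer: 2*I*√2049999/93 ≈ 30.791*I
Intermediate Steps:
s = 186 (s = 3*62 = 186)
y(Z, n) = -8 + (5 + Z)/n (y(Z, n) = -8 + 2*((Z + (-3 - 1*(-8)))/(n + n)) = -8 + 2*((Z + (-3 + 8))/((2*n))) = -8 + 2*((Z + 5)*(1/(2*n))) = -8 + 2*((5 + Z)*(1/(2*n))) = -8 + 2*((5 + Z)/(2*n)) = -8 + (5 + Z)/n)
√(y(-21, s) - 940) = √((5 - 21 - 8*186)/186 - 940) = √((5 - 21 - 1488)/186 - 940) = √((1/186)*(-1504) - 940) = √(-752/93 - 940) = √(-88172/93) = 2*I*√2049999/93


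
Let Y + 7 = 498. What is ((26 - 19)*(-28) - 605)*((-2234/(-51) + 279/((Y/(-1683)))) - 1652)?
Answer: 17146271415/8347 ≈ 2.0542e+6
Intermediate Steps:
Y = 491 (Y = -7 + 498 = 491)
((26 - 19)*(-28) - 605)*((-2234/(-51) + 279/((Y/(-1683)))) - 1652) = ((26 - 19)*(-28) - 605)*((-2234/(-51) + 279/((491/(-1683)))) - 1652) = (7*(-28) - 605)*((-2234*(-1/51) + 279/((491*(-1/1683)))) - 1652) = (-196 - 605)*((2234/51 + 279/(-491/1683)) - 1652) = -801*((2234/51 + 279*(-1683/491)) - 1652) = -801*((2234/51 - 469557/491) - 1652) = -801*(-22850513/25041 - 1652) = -801*(-64218245/25041) = 17146271415/8347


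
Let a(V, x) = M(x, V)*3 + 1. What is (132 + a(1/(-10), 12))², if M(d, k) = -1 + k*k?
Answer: 169078009/10000 ≈ 16908.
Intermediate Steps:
M(d, k) = -1 + k²
a(V, x) = -2 + 3*V² (a(V, x) = (-1 + V²)*3 + 1 = (-3 + 3*V²) + 1 = -2 + 3*V²)
(132 + a(1/(-10), 12))² = (132 + (-2 + 3*(1/(-10))²))² = (132 + (-2 + 3*(-⅒)²))² = (132 + (-2 + 3*(1/100)))² = (132 + (-2 + 3/100))² = (132 - 197/100)² = (13003/100)² = 169078009/10000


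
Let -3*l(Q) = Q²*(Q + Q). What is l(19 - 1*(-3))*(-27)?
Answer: 191664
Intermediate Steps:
l(Q) = -2*Q³/3 (l(Q) = -Q²*(Q + Q)/3 = -Q²*2*Q/3 = -2*Q³/3)
l(19 - 1*(-3))*(-27) = -2*(19 - 1*(-3))³/3*(-27) = -2*(19 + 3)³/3*(-27) = -⅔*22³*(-27) = -⅔*10648*(-27) = -21296/3*(-27) = 191664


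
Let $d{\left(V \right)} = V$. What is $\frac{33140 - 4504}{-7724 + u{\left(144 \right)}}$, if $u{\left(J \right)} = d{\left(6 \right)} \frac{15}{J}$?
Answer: $- \frac{229088}{61787} \approx -3.7077$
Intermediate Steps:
$u{\left(J \right)} = \frac{90}{J}$ ($u{\left(J \right)} = 6 \frac{15}{J} = \frac{90}{J}$)
$\frac{33140 - 4504}{-7724 + u{\left(144 \right)}} = \frac{33140 - 4504}{-7724 + \frac{90}{144}} = \frac{28636}{-7724 + 90 \cdot \frac{1}{144}} = \frac{28636}{-7724 + \frac{5}{8}} = \frac{28636}{- \frac{61787}{8}} = 28636 \left(- \frac{8}{61787}\right) = - \frac{229088}{61787}$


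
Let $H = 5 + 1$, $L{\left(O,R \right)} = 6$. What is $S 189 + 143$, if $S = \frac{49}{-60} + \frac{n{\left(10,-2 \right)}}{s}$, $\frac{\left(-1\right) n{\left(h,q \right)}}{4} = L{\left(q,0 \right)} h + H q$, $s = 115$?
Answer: $- \frac{150373}{460} \approx -326.9$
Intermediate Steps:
$H = 6$
$n{\left(h,q \right)} = - 24 h - 24 q$ ($n{\left(h,q \right)} = - 4 \left(6 h + 6 q\right) = - 24 h - 24 q$)
$S = - \frac{3431}{1380}$ ($S = \frac{49}{-60} + \frac{\left(-24\right) 10 - -48}{115} = 49 \left(- \frac{1}{60}\right) + \left(-240 + 48\right) \frac{1}{115} = - \frac{49}{60} - \frac{192}{115} = - \frac{3431}{1380} \approx -2.4862$)
$S 189 + 143 = \left(- \frac{3431}{1380}\right) 189 + 143 = - \frac{216153}{460} + 143 = - \frac{150373}{460}$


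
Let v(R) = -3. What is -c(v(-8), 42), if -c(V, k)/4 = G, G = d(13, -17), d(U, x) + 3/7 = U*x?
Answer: -6200/7 ≈ -885.71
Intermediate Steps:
d(U, x) = -3/7 + U*x
G = -1550/7 (G = -3/7 + 13*(-17) = -3/7 - 221 = -1550/7 ≈ -221.43)
c(V, k) = 6200/7 (c(V, k) = -4*(-1550/7) = 6200/7)
-c(v(-8), 42) = -1*6200/7 = -6200/7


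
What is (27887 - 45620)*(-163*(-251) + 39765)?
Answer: -1430662974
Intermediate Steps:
(27887 - 45620)*(-163*(-251) + 39765) = -17733*(40913 + 39765) = -17733*80678 = -1430662974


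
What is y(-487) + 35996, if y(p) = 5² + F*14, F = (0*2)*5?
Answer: 36021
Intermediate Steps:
F = 0 (F = 0*5 = 0)
y(p) = 25 (y(p) = 5² + 0*14 = 25 + 0 = 25)
y(-487) + 35996 = 25 + 35996 = 36021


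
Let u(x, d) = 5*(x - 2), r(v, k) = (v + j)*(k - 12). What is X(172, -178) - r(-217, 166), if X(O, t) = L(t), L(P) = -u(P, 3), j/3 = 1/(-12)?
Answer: 68713/2 ≈ 34357.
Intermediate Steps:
j = -¼ (j = 3/(-12) = 3*(-1/12) = -¼ ≈ -0.25000)
r(v, k) = (-12 + k)*(-¼ + v) (r(v, k) = (v - ¼)*(k - 12) = (-¼ + v)*(-12 + k) = (-12 + k)*(-¼ + v))
u(x, d) = -10 + 5*x (u(x, d) = 5*(-2 + x) = -10 + 5*x)
L(P) = 10 - 5*P (L(P) = -(-10 + 5*P) = 10 - 5*P)
X(O, t) = 10 - 5*t
X(172, -178) - r(-217, 166) = (10 - 5*(-178)) - (3 - 12*(-217) - ¼*166 + 166*(-217)) = (10 + 890) - (3 + 2604 - 83/2 - 36022) = 900 - 1*(-66913/2) = 900 + 66913/2 = 68713/2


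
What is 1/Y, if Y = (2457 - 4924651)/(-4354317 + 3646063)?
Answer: 354127/2461097 ≈ 0.14389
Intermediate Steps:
Y = 2461097/354127 (Y = -4922194/(-708254) = -4922194*(-1/708254) = 2461097/354127 ≈ 6.9498)
1/Y = 1/(2461097/354127) = 354127/2461097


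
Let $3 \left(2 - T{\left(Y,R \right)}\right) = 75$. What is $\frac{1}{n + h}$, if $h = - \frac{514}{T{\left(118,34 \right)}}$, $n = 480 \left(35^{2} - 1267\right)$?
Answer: $- \frac{23}{463166} \approx -4.9658 \cdot 10^{-5}$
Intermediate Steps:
$T{\left(Y,R \right)} = -23$ ($T{\left(Y,R \right)} = 2 - 25 = -23$)
$n = -20160$ ($n = 480 \left(1225 - 1267\right) = 480 \left(-42\right) = -20160$)
$h = \frac{514}{23}$ ($h = - \frac{514}{-23} = \left(-514\right) \left(- \frac{1}{23}\right) = \frac{514}{23} \approx 22.348$)
$\frac{1}{n + h} = \frac{1}{-20160 + \frac{514}{23}} = \frac{1}{- \frac{463166}{23}} = - \frac{23}{463166}$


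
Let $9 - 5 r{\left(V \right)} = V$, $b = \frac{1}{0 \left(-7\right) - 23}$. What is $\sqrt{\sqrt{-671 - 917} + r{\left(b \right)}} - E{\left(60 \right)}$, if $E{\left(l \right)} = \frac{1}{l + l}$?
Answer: $- \frac{1}{120} + \frac{\sqrt{23920 + 26450 i \sqrt{397}}}{115} \approx 4.5578 + 4.3636 i$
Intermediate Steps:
$b = - \frac{1}{23}$ ($b = \frac{1}{0 - 23} = \frac{1}{-23} = - \frac{1}{23} \approx -0.043478$)
$r{\left(V \right)} = \frac{9}{5} - \frac{V}{5}$
$E{\left(l \right)} = \frac{1}{2 l}$
$\sqrt{\sqrt{-671 - 917} + r{\left(b \right)}} - E{\left(60 \right)} = \sqrt{\sqrt{-671 - 917} + \left(\frac{9}{5} - - \frac{1}{115}\right)} - \frac{1}{2 \cdot 60} = \sqrt{\sqrt{-1588} + \left(\frac{9}{5} + \frac{1}{115}\right)} - \frac{1}{2} \cdot \frac{1}{60} = \sqrt{2 i \sqrt{397} + \frac{208}{115}} - \frac{1}{120} = \sqrt{\frac{208}{115} + 2 i \sqrt{397}} - \frac{1}{120} = - \frac{1}{120} + \sqrt{\frac{208}{115} + 2 i \sqrt{397}}$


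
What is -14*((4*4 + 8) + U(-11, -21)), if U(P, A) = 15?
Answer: -546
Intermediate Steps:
-14*((4*4 + 8) + U(-11, -21)) = -14*((4*4 + 8) + 15) = -14*((16 + 8) + 15) = -14*(24 + 15) = -14*39 = -546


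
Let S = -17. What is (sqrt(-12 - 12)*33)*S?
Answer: -1122*I*sqrt(6) ≈ -2748.3*I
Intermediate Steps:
(sqrt(-12 - 12)*33)*S = (sqrt(-12 - 12)*33)*(-17) = (sqrt(-24)*33)*(-17) = ((2*I*sqrt(6))*33)*(-17) = (66*I*sqrt(6))*(-17) = -1122*I*sqrt(6)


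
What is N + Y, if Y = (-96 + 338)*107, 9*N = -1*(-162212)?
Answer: 395258/9 ≈ 43918.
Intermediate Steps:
N = 162212/9 (N = (-1*(-162212))/9 = (⅑)*162212 = 162212/9 ≈ 18024.)
Y = 25894 (Y = 242*107 = 25894)
N + Y = 162212/9 + 25894 = 395258/9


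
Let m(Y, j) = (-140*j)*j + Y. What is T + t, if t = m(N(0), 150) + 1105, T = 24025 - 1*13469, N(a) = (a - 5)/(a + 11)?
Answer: -34521734/11 ≈ -3.1383e+6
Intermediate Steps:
N(a) = (-5 + a)/(11 + a)
m(Y, j) = Y - 140*j² (m(Y, j) = -140*j² + Y = Y - 140*j²)
T = 10556 (T = 24025 - 13469 = 10556)
t = -34637850/11 (t = ((-5 + 0)/(11 + 0) - 140*150²) + 1105 = (-5/11 - 140*22500) + 1105 = ((1/11)*(-5) - 3150000) + 1105 = (-5/11 - 3150000) + 1105 = -34650005/11 + 1105 = -34637850/11 ≈ -3.1489e+6)
T + t = 10556 - 34637850/11 = -34521734/11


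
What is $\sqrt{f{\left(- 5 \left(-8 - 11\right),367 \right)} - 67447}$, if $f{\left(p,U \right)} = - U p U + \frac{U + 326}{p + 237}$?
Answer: $\frac{i \sqrt{354450069993}}{166} \approx 3586.5 i$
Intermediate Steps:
$f{\left(p,U \right)} = \frac{326 + U}{237 + p} - p U^{2}$ ($f{\left(p,U \right)} = - U p U + \frac{326 + U}{237 + p} = - p U^{2} + \frac{326 + U}{237 + p} = \frac{326 + U}{237 + p} - p U^{2}$)
$\sqrt{f{\left(- 5 \left(-8 - 11\right),367 \right)} - 67447} = \sqrt{\frac{326 + 367 - 367^{2} \left(- 5 \left(-8 - 11\right)\right)^{2} - 237 \left(- 5 \left(-8 - 11\right)\right) 367^{2}}{237 - 5 \left(-8 - 11\right)} - 67447} = \sqrt{\frac{326 + 367 - 134689 \left(\left(-5\right) \left(-19\right)\right)^{2} - 237 \left(\left(-5\right) \left(-19\right)\right) 134689}{237 - -95} - 67447} = \sqrt{\frac{326 + 367 - 134689 \cdot 95^{2} - 22515 \cdot 134689}{237 + 95} - 67447} = \sqrt{\frac{326 + 367 - 134689 \cdot 9025 - 3032522835}{332} - 67447} = \sqrt{\frac{326 + 367 - 1215568225 - 3032522835}{332} - 67447} = \sqrt{\frac{1}{332} \left(-4248090367\right) - 67447} = \sqrt{- \frac{4248090367}{332} - 67447} = \sqrt{- \frac{4270482771}{332}} = \frac{i \sqrt{354450069993}}{166}$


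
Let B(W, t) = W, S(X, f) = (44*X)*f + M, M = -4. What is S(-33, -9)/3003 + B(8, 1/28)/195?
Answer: 5072/1155 ≈ 4.3913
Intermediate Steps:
S(X, f) = -4 + 44*X*f (S(X, f) = (44*X)*f - 4 = 44*X*f - 4 = -4 + 44*X*f)
S(-33, -9)/3003 + B(8, 1/28)/195 = (-4 + 44*(-33)*(-9))/3003 + 8/195 = (-4 + 13068)*(1/3003) + 8*(1/195) = 13064*(1/3003) + 8/195 = 13064/3003 + 8/195 = 5072/1155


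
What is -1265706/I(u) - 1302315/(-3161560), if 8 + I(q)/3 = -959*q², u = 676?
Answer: 14301509591715/34638050727688 ≈ 0.41288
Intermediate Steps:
I(q) = -24 - 2877*q² (I(q) = -24 + 3*(-959*q²) = -24 - 2877*q²)
-1265706/I(u) - 1302315/(-3161560) = -1265706/(-24 - 2877*676²) - 1302315/(-3161560) = -1265706/(-24 - 2877*456976) - 1302315*(-1/3161560) = -1265706/(-24 - 1314719952) + 260463/632312 = -1265706/(-1314719976) + 260463/632312 = -1265706*(-1/1314719976) + 260463/632312 = 210951/219119996 + 260463/632312 = 14301509591715/34638050727688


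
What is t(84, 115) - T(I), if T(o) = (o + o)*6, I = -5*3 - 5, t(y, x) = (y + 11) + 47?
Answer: 382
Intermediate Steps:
t(y, x) = 58 + y (t(y, x) = (11 + y) + 47 = 58 + y)
I = -20 (I = -15 - 5 = -20)
T(o) = 12*o (T(o) = (2*o)*6 = 12*o)
t(84, 115) - T(I) = (58 + 84) - 12*(-20) = 142 - 1*(-240) = 142 + 240 = 382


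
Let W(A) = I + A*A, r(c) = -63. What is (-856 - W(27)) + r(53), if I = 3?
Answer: -1651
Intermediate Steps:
W(A) = 3 + A**2 (W(A) = 3 + A*A = 3 + A**2)
(-856 - W(27)) + r(53) = (-856 - (3 + 27**2)) - 63 = (-856 - (3 + 729)) - 63 = (-856 - 1*732) - 63 = (-856 - 732) - 63 = -1588 - 63 = -1651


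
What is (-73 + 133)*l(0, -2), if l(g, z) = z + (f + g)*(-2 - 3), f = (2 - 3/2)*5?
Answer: -870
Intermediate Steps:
f = 5/2 (f = (2 - 3*1/2)*5 = (2 - 3/2)*5 = (1/2)*5 = 5/2 ≈ 2.5000)
l(g, z) = -25/2 + z - 5*g (l(g, z) = z + (5/2 + g)*(-2 - 3) = z + (5/2 + g)*(-5) = z + (-25/2 - 5*g) = -25/2 + z - 5*g)
(-73 + 133)*l(0, -2) = (-73 + 133)*(-25/2 - 2 - 5*0) = 60*(-25/2 - 2 + 0) = 60*(-29/2) = -870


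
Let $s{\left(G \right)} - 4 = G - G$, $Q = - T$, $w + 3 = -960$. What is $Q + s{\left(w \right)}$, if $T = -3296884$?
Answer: $3296888$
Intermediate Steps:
$w = -963$ ($w = -3 - 960 = -963$)
$Q = 3296884$ ($Q = \left(-1\right) \left(-3296884\right) = 3296884$)
$s{\left(G \right)} = 4$ ($s{\left(G \right)} = 4 + \left(G - G\right) = 4 + 0 = 4$)
$Q + s{\left(w \right)} = 3296884 + 4 = 3296888$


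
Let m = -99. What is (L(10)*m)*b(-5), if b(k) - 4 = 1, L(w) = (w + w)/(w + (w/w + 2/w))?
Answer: -12375/14 ≈ -883.93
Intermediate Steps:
L(w) = 2*w/(1 + w + 2/w) (L(w) = (2*w)/(w + (1 + 2/w)) = (2*w)/(1 + w + 2/w) = 2*w/(1 + w + 2/w))
b(k) = 5 (b(k) = 4 + 1 = 5)
(L(10)*m)*b(-5) = ((2*10²/(2 + 10 + 10²))*(-99))*5 = ((2*100/(2 + 10 + 100))*(-99))*5 = ((2*100/112)*(-99))*5 = ((2*100*(1/112))*(-99))*5 = ((25/14)*(-99))*5 = -2475/14*5 = -12375/14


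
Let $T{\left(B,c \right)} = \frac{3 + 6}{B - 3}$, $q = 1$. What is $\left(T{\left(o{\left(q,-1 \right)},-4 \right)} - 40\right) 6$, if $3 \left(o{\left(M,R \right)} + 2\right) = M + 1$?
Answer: $- \frac{3282}{13} \approx -252.46$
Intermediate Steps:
$o{\left(M,R \right)} = - \frac{5}{3} + \frac{M}{3}$ ($o{\left(M,R \right)} = -2 + \frac{M + 1}{3} = -2 + \frac{1 + M}{3} = -2 + \left(\frac{1}{3} + \frac{M}{3}\right) = - \frac{5}{3} + \frac{M}{3}$)
$T{\left(B,c \right)} = \frac{9}{-3 + B}$
$\left(T{\left(o{\left(q,-1 \right)},-4 \right)} - 40\right) 6 = \left(\frac{9}{-3 + \left(- \frac{5}{3} + \frac{1}{3} \cdot 1\right)} - 40\right) 6 = \left(\frac{9}{-3 + \left(- \frac{5}{3} + \frac{1}{3}\right)} - 40\right) 6 = \left(\frac{9}{-3 - \frac{4}{3}} - 40\right) 6 = \left(\frac{9}{- \frac{13}{3}} - 40\right) 6 = \left(9 \left(- \frac{3}{13}\right) - 40\right) 6 = \left(- \frac{27}{13} - 40\right) 6 = \left(- \frac{547}{13}\right) 6 = - \frac{3282}{13}$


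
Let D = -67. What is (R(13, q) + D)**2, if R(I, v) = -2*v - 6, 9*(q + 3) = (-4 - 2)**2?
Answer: 5625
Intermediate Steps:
q = 1 (q = -3 + (-4 - 2)**2/9 = -3 + (1/9)*(-6)**2 = -3 + (1/9)*36 = -3 + 4 = 1)
R(I, v) = -6 - 2*v
(R(13, q) + D)**2 = ((-6 - 2*1) - 67)**2 = ((-6 - 2) - 67)**2 = (-8 - 67)**2 = (-75)**2 = 5625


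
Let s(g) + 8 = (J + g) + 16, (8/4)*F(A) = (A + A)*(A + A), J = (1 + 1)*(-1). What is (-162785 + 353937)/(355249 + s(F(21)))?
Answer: 191152/356137 ≈ 0.53674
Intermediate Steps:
J = -2 (J = 2*(-1) = -2)
F(A) = 2*A² (F(A) = ((A + A)*(A + A))/2 = ((2*A)*(2*A))/2 = (4*A²)/2 = 2*A²)
s(g) = 6 + g (s(g) = -8 + ((-2 + g) + 16) = -8 + (14 + g) = 6 + g)
(-162785 + 353937)/(355249 + s(F(21))) = (-162785 + 353937)/(355249 + (6 + 2*21²)) = 191152/(355249 + (6 + 2*441)) = 191152/(355249 + (6 + 882)) = 191152/(355249 + 888) = 191152/356137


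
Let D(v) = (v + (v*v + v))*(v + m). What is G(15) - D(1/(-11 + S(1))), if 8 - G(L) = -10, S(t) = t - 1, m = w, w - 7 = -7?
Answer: 23937/1331 ≈ 17.984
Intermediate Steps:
w = 0 (w = 7 - 7 = 0)
m = 0
S(t) = -1 + t
G(L) = 18 (G(L) = 8 - 1*(-10) = 8 + 10 = 18)
D(v) = v*(v² + 2*v) (D(v) = (v + (v*v + v))*(v + 0) = (v + (v² + v))*v = (v + (v + v²))*v = (v² + 2*v)*v = v*(v² + 2*v))
G(15) - D(1/(-11 + S(1))) = 18 - (1/(-11 + (-1 + 1)))²*(2 + 1/(-11 + (-1 + 1))) = 18 - (1/(-11 + 0))²*(2 + 1/(-11 + 0)) = 18 - (1/(-11))²*(2 + 1/(-11)) = 18 - (-1/11)²*(2 - 1/11) = 18 - 21/(121*11) = 18 - 1*21/1331 = 18 - 21/1331 = 23937/1331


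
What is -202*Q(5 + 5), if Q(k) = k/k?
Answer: -202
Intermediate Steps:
Q(k) = 1
-202*Q(5 + 5) = -202*1 = -202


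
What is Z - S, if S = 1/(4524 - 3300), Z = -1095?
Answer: -1340281/1224 ≈ -1095.0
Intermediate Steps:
S = 1/1224 ≈ 0.00081699
Z - S = -1095 - 1*1/1224 = -1095 - 1/1224 = -1340281/1224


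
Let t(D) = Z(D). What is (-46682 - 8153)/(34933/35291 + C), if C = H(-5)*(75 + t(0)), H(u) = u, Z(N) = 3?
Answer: 1935181985/13728557 ≈ 140.96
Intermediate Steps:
t(D) = 3
C = -390 (C = -5*(75 + 3) = -5*78 = -390)
(-46682 - 8153)/(34933/35291 + C) = (-46682 - 8153)/(34933/35291 - 390) = -54835/(34933*(1/35291) - 390) = -54835/(34933/35291 - 390) = -54835/(-13728557/35291) = -54835*(-35291/13728557) = 1935181985/13728557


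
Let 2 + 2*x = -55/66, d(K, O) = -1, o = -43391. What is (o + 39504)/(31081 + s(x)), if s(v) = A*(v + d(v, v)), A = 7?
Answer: -46644/372769 ≈ -0.12513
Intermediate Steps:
x = -17/12 (x = -1 + (-55/66)/2 = -1 + (-55*1/66)/2 = -1 + (1/2)*(-5/6) = -1 - 5/12 = -17/12 ≈ -1.4167)
s(v) = -7 + 7*v (s(v) = 7*(v - 1) = 7*(-1 + v) = -7 + 7*v)
(o + 39504)/(31081 + s(x)) = (-43391 + 39504)/(31081 + (-7 + 7*(-17/12))) = -3887/(31081 + (-7 - 119/12)) = -3887/(31081 - 203/12) = -3887/372769/12 = -3887*12/372769 = -46644/372769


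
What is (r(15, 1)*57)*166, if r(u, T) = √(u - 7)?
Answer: 18924*√2 ≈ 26763.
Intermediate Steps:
r(u, T) = √(-7 + u)
(r(15, 1)*57)*166 = (√(-7 + 15)*57)*166 = (√8*57)*166 = ((2*√2)*57)*166 = (114*√2)*166 = 18924*√2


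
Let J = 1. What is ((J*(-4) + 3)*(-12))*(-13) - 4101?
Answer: -4257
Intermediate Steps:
((J*(-4) + 3)*(-12))*(-13) - 4101 = ((1*(-4) + 3)*(-12))*(-13) - 4101 = ((-4 + 3)*(-12))*(-13) - 4101 = -1*(-12)*(-13) - 4101 = 12*(-13) - 4101 = -156 - 4101 = -4257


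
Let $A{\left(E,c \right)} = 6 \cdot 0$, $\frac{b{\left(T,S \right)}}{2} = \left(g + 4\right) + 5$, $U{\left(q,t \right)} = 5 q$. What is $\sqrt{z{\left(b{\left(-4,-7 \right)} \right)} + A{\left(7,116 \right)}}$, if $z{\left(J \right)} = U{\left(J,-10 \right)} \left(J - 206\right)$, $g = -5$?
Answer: $12 i \sqrt{55} \approx 88.994 i$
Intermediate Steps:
$b{\left(T,S \right)} = 8$ ($b{\left(T,S \right)} = 2 \left(\left(-5 + 4\right) + 5\right) = 2 \left(-1 + 5\right) = 2 \cdot 4 = 8$)
$z{\left(J \right)} = 5 J \left(-206 + J\right)$ ($z{\left(J \right)} = 5 J \left(J - 206\right) = 5 J \left(-206 + J\right)$)
$A{\left(E,c \right)} = 0$
$\sqrt{z{\left(b{\left(-4,-7 \right)} \right)} + A{\left(7,116 \right)}} = \sqrt{5 \cdot 8 \left(-206 + 8\right) + 0} = \sqrt{5 \cdot 8 \left(-198\right) + 0} = \sqrt{-7920 + 0} = \sqrt{-7920} = 12 i \sqrt{55}$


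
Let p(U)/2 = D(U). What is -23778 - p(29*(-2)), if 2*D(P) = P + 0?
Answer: -23720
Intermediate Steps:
D(P) = P/2 (D(P) = (P + 0)/2 = P/2)
p(U) = U (p(U) = 2*(U/2) = U)
-23778 - p(29*(-2)) = -23778 - 29*(-2) = -23778 - 1*(-58) = -23778 + 58 = -23720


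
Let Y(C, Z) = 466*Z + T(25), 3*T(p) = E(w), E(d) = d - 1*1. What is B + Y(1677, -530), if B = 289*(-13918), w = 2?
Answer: -12807845/3 ≈ -4.2693e+6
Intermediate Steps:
E(d) = -1 + d (E(d) = d - 1 = -1 + d)
T(p) = 1/3 (T(p) = (-1 + 2)/3 = (1/3)*1 = 1/3)
Y(C, Z) = 1/3 + 466*Z (Y(C, Z) = 466*Z + 1/3 = 1/3 + 466*Z)
B = -4022302
B + Y(1677, -530) = -4022302 + (1/3 + 466*(-530)) = -4022302 + (1/3 - 246980) = -4022302 - 740939/3 = -12807845/3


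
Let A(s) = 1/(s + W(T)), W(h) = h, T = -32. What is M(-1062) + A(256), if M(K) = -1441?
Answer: -322783/224 ≈ -1441.0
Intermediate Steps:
A(s) = 1/(-32 + s) (A(s) = 1/(s - 32) = 1/(-32 + s))
M(-1062) + A(256) = -1441 + 1/(-32 + 256) = -1441 + 1/224 = -322783/224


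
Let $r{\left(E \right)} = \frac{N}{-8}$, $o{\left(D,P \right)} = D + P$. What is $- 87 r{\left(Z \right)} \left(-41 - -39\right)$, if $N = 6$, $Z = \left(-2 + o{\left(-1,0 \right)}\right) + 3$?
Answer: $- \frac{261}{2} \approx -130.5$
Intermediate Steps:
$Z = 0$ ($Z = \left(-2 + \left(-1 + 0\right)\right) + 3 = \left(-2 - 1\right) + 3 = -3 + 3 = 0$)
$r{\left(E \right)} = - \frac{3}{4}$ ($r{\left(E \right)} = \frac{6}{-8} = 6 \left(- \frac{1}{8}\right) = - \frac{3}{4}$)
$- 87 r{\left(Z \right)} \left(-41 - -39\right) = \left(-87\right) \left(- \frac{3}{4}\right) \left(-41 - -39\right) = \frac{261 \left(-41 + 39\right)}{4} = \frac{261}{4} \left(-2\right) = - \frac{261}{2}$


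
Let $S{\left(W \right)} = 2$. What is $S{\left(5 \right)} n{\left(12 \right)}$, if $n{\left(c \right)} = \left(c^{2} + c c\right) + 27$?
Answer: $630$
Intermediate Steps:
$n{\left(c \right)} = 27 + 2 c^{2}$ ($n{\left(c \right)} = \left(c^{2} + c^{2}\right) + 27 = 2 c^{2} + 27 = 27 + 2 c^{2}$)
$S{\left(5 \right)} n{\left(12 \right)} = 2 \left(27 + 2 \cdot 12^{2}\right) = 2 \left(27 + 2 \cdot 144\right) = 2 \left(27 + 288\right) = 2 \cdot 315 = 630$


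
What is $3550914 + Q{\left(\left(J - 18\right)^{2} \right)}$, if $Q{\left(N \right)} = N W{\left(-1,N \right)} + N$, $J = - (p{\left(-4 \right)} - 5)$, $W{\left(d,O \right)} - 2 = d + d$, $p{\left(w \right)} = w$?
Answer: $3550995$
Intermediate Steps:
$W{\left(d,O \right)} = 2 + 2 d$ ($W{\left(d,O \right)} = 2 + \left(d + d\right) = 2 + 2 d$)
$J = 9$ ($J = - (-4 - 5) = \left(-1\right) \left(-9\right) = 9$)
$Q{\left(N \right)} = N$ ($Q{\left(N \right)} = N \left(2 + 2 \left(-1\right)\right) + N = N \left(2 - 2\right) + N = N 0 + N = 0 + N = N$)
$3550914 + Q{\left(\left(J - 18\right)^{2} \right)} = 3550914 + \left(9 - 18\right)^{2} = 3550914 + \left(-9\right)^{2} = 3550914 + 81 = 3550995$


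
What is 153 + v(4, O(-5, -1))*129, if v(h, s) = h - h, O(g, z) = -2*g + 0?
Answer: 153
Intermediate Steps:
O(g, z) = -2*g
v(h, s) = 0
153 + v(4, O(-5, -1))*129 = 153 + 0*129 = 153 + 0 = 153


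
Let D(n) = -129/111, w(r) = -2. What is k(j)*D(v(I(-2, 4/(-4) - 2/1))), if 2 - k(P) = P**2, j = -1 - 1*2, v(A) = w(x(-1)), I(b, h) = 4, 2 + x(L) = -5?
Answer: 301/37 ≈ 8.1351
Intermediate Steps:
x(L) = -7 (x(L) = -2 - 5 = -7)
v(A) = -2
D(n) = -43/37 (D(n) = -129*1/111 = -43/37)
j = -3 (j = -1 - 2 = -3)
k(P) = 2 - P**2
k(j)*D(v(I(-2, 4/(-4) - 2/1))) = (2 - 1*(-3)**2)*(-43/37) = (2 - 1*9)*(-43/37) = (2 - 9)*(-43/37) = -7*(-43/37) = 301/37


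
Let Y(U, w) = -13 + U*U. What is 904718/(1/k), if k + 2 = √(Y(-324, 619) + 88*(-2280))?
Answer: -1809436 + 904718*I*√95677 ≈ -1.8094e+6 + 2.7984e+8*I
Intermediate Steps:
Y(U, w) = -13 + U²
k = -2 + I*√95677 (k = -2 + √((-13 + (-324)²) + 88*(-2280)) = -2 + √((-13 + 104976) - 200640) = -2 + √(104963 - 200640) = -2 + √(-95677) = -2 + I*√95677 ≈ -2.0 + 309.32*I)
904718/(1/k) = 904718/(1/(-2 + I*√95677)) = 904718*(-2 + I*√95677) = -1809436 + 904718*I*√95677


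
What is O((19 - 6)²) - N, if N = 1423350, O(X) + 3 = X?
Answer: -1423184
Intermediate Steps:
O(X) = -3 + X
O((19 - 6)²) - N = (-3 + (19 - 6)²) - 1*1423350 = (-3 + 13²) - 1423350 = (-3 + 169) - 1423350 = 166 - 1423350 = -1423184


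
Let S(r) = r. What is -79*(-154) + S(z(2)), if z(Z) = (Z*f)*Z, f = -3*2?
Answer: 12142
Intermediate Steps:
f = -6
z(Z) = -6*Z² (z(Z) = (Z*(-6))*Z = (-6*Z)*Z = -6*Z²)
-79*(-154) + S(z(2)) = -79*(-154) - 6*2² = 12166 - 6*4 = 12166 - 24 = 12142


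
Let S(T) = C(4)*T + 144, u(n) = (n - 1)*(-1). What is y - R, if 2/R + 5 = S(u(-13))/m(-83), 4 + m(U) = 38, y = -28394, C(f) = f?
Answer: -425944/15 ≈ -28396.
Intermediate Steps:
u(n) = 1 - n (u(n) = (-1 + n)*(-1) = 1 - n)
m(U) = 34 (m(U) = -4 + 38 = 34)
S(T) = 144 + 4*T (S(T) = 4*T + 144 = 144 + 4*T)
R = 34/15 (R = 2/(-5 + (144 + 4*(1 - 1*(-13)))/34) = 2/(-5 + (144 + 4*(1 + 13))*(1/34)) = 2/(-5 + (144 + 4*14)*(1/34)) = 2/(-5 + (144 + 56)*(1/34)) = 2/(-5 + 200*(1/34)) = 2/(-5 + 100/17) = 2/(15/17) = 2*(17/15) = 34/15 ≈ 2.2667)
y - R = -28394 - 1*34/15 = -28394 - 34/15 = -425944/15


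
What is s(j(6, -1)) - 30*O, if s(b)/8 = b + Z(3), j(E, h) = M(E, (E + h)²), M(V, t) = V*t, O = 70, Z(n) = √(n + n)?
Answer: -900 + 8*√6 ≈ -880.40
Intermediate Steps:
Z(n) = √2*√n (Z(n) = √(2*n) = √2*√n)
j(E, h) = E*(E + h)²
s(b) = 8*b + 8*√6 (s(b) = 8*(b + √2*√3) = 8*(b + √6) = 8*b + 8*√6)
s(j(6, -1)) - 30*O = (8*(6*(6 - 1)²) + 8*√6) - 30*70 = (8*(6*5²) + 8*√6) - 2100 = (8*(6*25) + 8*√6) - 2100 = (8*150 + 8*√6) - 2100 = (1200 + 8*√6) - 2100 = -900 + 8*√6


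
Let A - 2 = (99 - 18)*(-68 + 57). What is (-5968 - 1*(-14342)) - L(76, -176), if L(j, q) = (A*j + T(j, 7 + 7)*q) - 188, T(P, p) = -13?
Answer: 73838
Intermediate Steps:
A = -889 (A = 2 + (99 - 18)*(-68 + 57) = 2 + 81*(-11) = 2 - 891 = -889)
L(j, q) = -188 - 889*j - 13*q (L(j, q) = (-889*j - 13*q) - 188 = -188 - 889*j - 13*q)
(-5968 - 1*(-14342)) - L(76, -176) = (-5968 - 1*(-14342)) - (-188 - 889*76 - 13*(-176)) = (-5968 + 14342) - (-188 - 67564 + 2288) = 8374 - 1*(-65464) = 8374 + 65464 = 73838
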